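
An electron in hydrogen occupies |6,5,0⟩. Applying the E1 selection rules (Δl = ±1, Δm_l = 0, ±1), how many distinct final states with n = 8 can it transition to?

6

E1 requires Δl = ±1, so l_f ∈ {4, 6}; with 0 ≤ l_f ≤ n_f−1 = 7, the allowed l_f values are {4, 6}.
For l_f = 4: m_f ∈ {m_i−1, m_i, m_i+1} ∩ [−4, 4] = {-1, 0, 1} → 3 states.
For l_f = 6: m_f ∈ {m_i−1, m_i, m_i+1} ∩ [−6, 6] = {-1, 0, 1} → 3 states.
Total: 6.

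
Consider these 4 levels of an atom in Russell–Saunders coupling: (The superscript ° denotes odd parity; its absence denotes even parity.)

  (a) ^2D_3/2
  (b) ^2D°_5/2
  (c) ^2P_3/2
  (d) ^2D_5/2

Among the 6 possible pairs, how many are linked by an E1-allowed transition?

3

(a)–(b): allowed.
(a)–(c): forbidden (parity).
(a)–(d): forbidden (parity).
(b)–(c): allowed.
(b)–(d): allowed.
(c)–(d): forbidden (parity).
Allowed pairs: 3 of 6.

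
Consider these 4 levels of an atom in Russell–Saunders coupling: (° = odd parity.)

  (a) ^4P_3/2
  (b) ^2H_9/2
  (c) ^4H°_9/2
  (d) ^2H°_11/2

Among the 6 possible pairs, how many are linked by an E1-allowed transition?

(a)–(b): forbidden (parity, ΔS, ΔL, ΔJ).
(a)–(c): forbidden (ΔL, ΔJ).
(a)–(d): forbidden (ΔS, ΔL, ΔJ).
(b)–(c): forbidden (ΔS).
(b)–(d): allowed.
(c)–(d): forbidden (parity, ΔS).
Allowed pairs: 1 of 6.

1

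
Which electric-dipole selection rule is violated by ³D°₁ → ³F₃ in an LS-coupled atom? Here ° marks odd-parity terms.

ΔJ = 0, ±1 (not J=0↔0): J: 1 → 3, ΔJ = +2 — ✗.
ΔS = 0: S: 1 → 1 — ✓.
Parity must change: odd → even — ✓.
ΔL = 0, ±1 (not L=0↔0): L: 2 → 3, ΔL = +1 — ✓.

the ΔJ = 0, ±1 rule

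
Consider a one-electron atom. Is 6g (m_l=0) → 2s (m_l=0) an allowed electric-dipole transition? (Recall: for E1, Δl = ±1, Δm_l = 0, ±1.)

Initial l = 4, final l = 0, so Δl = -4. E1 requires Δl = ±1: fails.
m_l: 0 → 0 (Δm_l = +0). |Δm_l| ≤ 1 ok.
The transition is electric-dipole forbidden.

forbidden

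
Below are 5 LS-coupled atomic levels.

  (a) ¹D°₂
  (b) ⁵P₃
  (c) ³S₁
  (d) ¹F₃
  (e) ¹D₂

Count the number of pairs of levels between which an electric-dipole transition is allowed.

(a)–(b): forbidden (ΔS).
(a)–(c): forbidden (ΔS, ΔL).
(a)–(d): allowed.
(a)–(e): allowed.
(b)–(c): forbidden (parity, ΔS, ΔJ).
(b)–(d): forbidden (parity, ΔS, ΔL).
(b)–(e): forbidden (parity, ΔS).
(c)–(d): forbidden (parity, ΔS, ΔL, ΔJ).
(c)–(e): forbidden (parity, ΔS, ΔL).
(d)–(e): forbidden (parity).
Allowed pairs: 2 of 10.

2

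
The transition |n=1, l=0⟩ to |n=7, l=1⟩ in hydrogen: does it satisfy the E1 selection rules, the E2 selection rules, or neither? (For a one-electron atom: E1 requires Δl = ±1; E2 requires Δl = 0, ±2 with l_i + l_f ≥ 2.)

Δl = 1 − 0 = +1; l_i + l_f = 1.
E1 (Δl = ±1): satisfied.
E2 (Δl = 0,±2, l_i+l_f ≥ 2): not satisfied.

E1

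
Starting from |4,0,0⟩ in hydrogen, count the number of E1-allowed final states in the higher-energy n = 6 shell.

E1 requires Δl = ±1, so l_f ∈ {-1, 1}; with 0 ≤ l_f ≤ n_f−1 = 5, the allowed l_f values are {1}.
For l_f = 1: m_f ∈ {m_i−1, m_i, m_i+1} ∩ [−1, 1] = {-1, 0, 1} → 3 states.
Total: 3.

3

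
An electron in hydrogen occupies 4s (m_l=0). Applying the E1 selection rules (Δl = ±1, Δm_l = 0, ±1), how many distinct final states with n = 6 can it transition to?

E1 requires Δl = ±1, so l_f ∈ {-1, 1}; with 0 ≤ l_f ≤ n_f−1 = 5, the allowed l_f values are {1}.
For l_f = 1: m_f ∈ {m_i−1, m_i, m_i+1} ∩ [−1, 1] = {-1, 0, 1} → 3 states.
Total: 3.

3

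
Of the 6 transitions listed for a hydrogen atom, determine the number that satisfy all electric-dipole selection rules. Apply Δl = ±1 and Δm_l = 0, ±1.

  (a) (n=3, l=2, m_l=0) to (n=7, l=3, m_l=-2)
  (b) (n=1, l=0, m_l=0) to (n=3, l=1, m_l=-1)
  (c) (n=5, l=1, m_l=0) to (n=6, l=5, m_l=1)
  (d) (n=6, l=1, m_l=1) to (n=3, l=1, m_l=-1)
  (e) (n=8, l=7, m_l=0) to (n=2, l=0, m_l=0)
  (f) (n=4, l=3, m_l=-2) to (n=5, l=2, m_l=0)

1

(a) forbidden — Δm_l = -2 (E1 requires Δm_l = 0, ±1)
(b) allowed
(c) forbidden — Δl = +4 (E1 requires Δl = ±1)
(d) forbidden — Δl = +0 (E1 requires Δl = ±1); Δm_l = -2 (E1 requires Δm_l = 0, ±1)
(e) forbidden — Δl = -7 (E1 requires Δl = ±1)
(f) forbidden — Δm_l = +2 (E1 requires Δm_l = 0, ±1)
Total allowed: 1 of 6.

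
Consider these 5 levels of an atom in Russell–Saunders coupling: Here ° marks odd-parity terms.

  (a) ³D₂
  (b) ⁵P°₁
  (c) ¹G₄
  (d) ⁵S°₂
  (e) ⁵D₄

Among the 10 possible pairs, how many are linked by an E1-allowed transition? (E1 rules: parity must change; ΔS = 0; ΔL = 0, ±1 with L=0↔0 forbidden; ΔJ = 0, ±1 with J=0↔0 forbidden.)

0

(a)–(b): forbidden (ΔS).
(a)–(c): forbidden (parity, ΔS, ΔL, ΔJ).
(a)–(d): forbidden (ΔS, ΔL).
(a)–(e): forbidden (parity, ΔS, ΔJ).
(b)–(c): forbidden (ΔS, ΔL, ΔJ).
(b)–(d): forbidden (parity).
(b)–(e): forbidden (ΔJ).
(c)–(d): forbidden (ΔS, ΔL, ΔJ).
(c)–(e): forbidden (parity, ΔS, ΔL).
(d)–(e): forbidden (ΔL, ΔJ).
Allowed pairs: 0 of 10.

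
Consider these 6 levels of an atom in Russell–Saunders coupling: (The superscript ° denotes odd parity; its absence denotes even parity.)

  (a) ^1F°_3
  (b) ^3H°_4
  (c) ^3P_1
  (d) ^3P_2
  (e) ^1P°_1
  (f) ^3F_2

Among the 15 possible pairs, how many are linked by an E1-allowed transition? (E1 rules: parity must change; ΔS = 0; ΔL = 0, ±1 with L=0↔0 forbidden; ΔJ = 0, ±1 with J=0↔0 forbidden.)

0

(a)–(b): forbidden (parity, ΔS, ΔL).
(a)–(c): forbidden (ΔS, ΔL, ΔJ).
(a)–(d): forbidden (ΔS, ΔL).
(a)–(e): forbidden (parity, ΔL, ΔJ).
(a)–(f): forbidden (ΔS).
(b)–(c): forbidden (ΔL, ΔJ).
(b)–(d): forbidden (ΔL, ΔJ).
(b)–(e): forbidden (parity, ΔS, ΔL, ΔJ).
(b)–(f): forbidden (ΔL, ΔJ).
(c)–(d): forbidden (parity).
(c)–(e): forbidden (ΔS).
(c)–(f): forbidden (parity, ΔL).
(d)–(e): forbidden (ΔS).
(d)–(f): forbidden (parity, ΔL).
(e)–(f): forbidden (ΔS, ΔL).
Allowed pairs: 0 of 15.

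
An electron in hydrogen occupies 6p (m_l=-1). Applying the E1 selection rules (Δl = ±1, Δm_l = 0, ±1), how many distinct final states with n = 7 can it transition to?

4

E1 requires Δl = ±1, so l_f ∈ {0, 2}; with 0 ≤ l_f ≤ n_f−1 = 6, the allowed l_f values are {0, 2}.
For l_f = 0: m_f ∈ {m_i−1, m_i, m_i+1} ∩ [−0, 0] = {0} → 1 state.
For l_f = 2: m_f ∈ {m_i−1, m_i, m_i+1} ∩ [−2, 2] = {-2, -1, 0} → 3 states.
Total: 4.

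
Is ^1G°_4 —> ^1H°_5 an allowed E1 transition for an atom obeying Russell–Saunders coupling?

Initial level: S=0, L=4, J=4, parity odd. Final level: S=0, L=5, J=5, parity odd.
Parity must change: odd → odd — violated.
ΔS = 0: S: 0 → 0 — satisfied.
ΔL = 0, ±1 (not L=0↔0): L: 4 → 5, ΔL = +1 — satisfied.
ΔJ = 0, ±1 (not J=0↔0): J: 4 → 5, ΔJ = +1 — satisfied.
Rule(s) violated: parity.

forbidden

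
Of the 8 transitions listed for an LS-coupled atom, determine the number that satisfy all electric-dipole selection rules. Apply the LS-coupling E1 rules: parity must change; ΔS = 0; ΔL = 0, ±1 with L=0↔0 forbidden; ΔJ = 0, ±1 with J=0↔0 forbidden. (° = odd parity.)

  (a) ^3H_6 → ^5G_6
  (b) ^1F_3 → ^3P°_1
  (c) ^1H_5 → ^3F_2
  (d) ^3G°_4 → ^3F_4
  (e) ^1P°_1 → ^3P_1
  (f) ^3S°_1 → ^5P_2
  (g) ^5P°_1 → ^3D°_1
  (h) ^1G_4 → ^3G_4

1

(a) forbidden (parity, ΔS fail)
(b) forbidden (ΔS, ΔL, ΔJ fail)
(c) forbidden (parity, ΔS, ΔL, ΔJ fail)
(d) allowed
(e) forbidden (ΔS fails)
(f) forbidden (ΔS fails)
(g) forbidden (parity, ΔS fail)
(h) forbidden (parity, ΔS fail)
Total allowed: 1 of 8.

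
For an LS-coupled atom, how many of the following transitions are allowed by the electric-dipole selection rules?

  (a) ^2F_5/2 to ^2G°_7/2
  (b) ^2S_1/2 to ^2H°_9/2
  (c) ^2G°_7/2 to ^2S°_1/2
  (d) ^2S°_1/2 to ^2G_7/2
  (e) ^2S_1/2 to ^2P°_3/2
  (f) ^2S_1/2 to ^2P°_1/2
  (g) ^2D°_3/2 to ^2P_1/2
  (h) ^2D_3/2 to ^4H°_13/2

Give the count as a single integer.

4

(a) allowed
(b) forbidden (ΔL, ΔJ fail)
(c) forbidden (parity, ΔL, ΔJ fail)
(d) forbidden (ΔL, ΔJ fail)
(e) allowed
(f) allowed
(g) allowed
(h) forbidden (ΔS, ΔL, ΔJ fail)
Total allowed: 4 of 8.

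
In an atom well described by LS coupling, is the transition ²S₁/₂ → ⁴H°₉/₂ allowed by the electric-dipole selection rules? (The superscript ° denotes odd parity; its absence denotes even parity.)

forbidden

Initial level: S=1/2, L=0, J=1/2, parity even. Final level: S=3/2, L=5, J=9/2, parity odd.
Parity must change: even → odd — passes.
ΔS = 0: S: 1/2 → 3/2 — fails.
ΔL = 0, ±1 (not L=0↔0): L: 0 → 5, ΔL = +5 — fails.
ΔJ = 0, ±1 (not J=0↔0): J: 1/2 → 9/2, ΔJ = +4 — fails.
Rule(s) violated: ΔS, ΔL, ΔJ.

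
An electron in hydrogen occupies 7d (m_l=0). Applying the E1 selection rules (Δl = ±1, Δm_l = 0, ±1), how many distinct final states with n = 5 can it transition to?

6

E1 requires Δl = ±1, so l_f ∈ {1, 3}; with 0 ≤ l_f ≤ n_f−1 = 4, the allowed l_f values are {1, 3}.
For l_f = 1: m_f ∈ {m_i−1, m_i, m_i+1} ∩ [−1, 1] = {-1, 0, 1} → 3 states.
For l_f = 3: m_f ∈ {m_i−1, m_i, m_i+1} ∩ [−3, 3] = {-1, 0, 1} → 3 states.
Total: 6.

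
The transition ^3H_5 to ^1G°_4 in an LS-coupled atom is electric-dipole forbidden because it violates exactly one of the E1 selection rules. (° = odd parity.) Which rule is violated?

the ΔS = 0 rule

Initial level: S=1, L=5, J=5, parity even. Final level: S=0, L=4, J=4, parity odd.
Parity must change: even → odd — satisfied.
ΔS = 0: S: 1 → 0 — violated.
ΔL = 0, ±1 (not L=0↔0): L: 5 → 4, ΔL = -1 — satisfied.
ΔJ = 0, ±1 (not J=0↔0): J: 5 → 4, ΔJ = -1 — satisfied.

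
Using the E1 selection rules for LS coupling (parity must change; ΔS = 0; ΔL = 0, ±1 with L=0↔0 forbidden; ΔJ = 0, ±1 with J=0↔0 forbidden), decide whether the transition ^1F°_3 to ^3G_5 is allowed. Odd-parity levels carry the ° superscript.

forbidden

Parity must change: odd → even — ✓.
ΔS = 0: S: 0 → 1 — ✗.
ΔL = 0, ±1 (not L=0↔0): L: 3 → 4, ΔL = +1 — ✓.
ΔJ = 0, ±1 (not J=0↔0): J: 3 → 5, ΔJ = +2 — ✗.
Rule(s) violated: ΔS, ΔJ.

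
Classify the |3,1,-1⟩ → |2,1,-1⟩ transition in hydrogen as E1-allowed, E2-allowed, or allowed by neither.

E2

Δl = 1 − 1 = +0; l_i + l_f = 2.
Δm_l = +0.
E1 (Δl = ±1, |Δm_l| ≤ 1): not satisfied.
E2 (Δl = 0,±2, l_i+l_f ≥ 2, |Δm_l| ≤ 2): satisfied.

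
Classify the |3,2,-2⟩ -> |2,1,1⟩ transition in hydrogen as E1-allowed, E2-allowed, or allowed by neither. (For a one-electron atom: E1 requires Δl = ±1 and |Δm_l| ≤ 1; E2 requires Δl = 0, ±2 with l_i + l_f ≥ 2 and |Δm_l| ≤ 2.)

Δl = 1 − 2 = -1; l_i + l_f = 3.
Δm_l = +3.
E1 (Δl = ±1, |Δm_l| ≤ 1): not satisfied.
E2 (Δl = 0,±2, l_i+l_f ≥ 2, |Δm_l| ≤ 2): not satisfied.

neither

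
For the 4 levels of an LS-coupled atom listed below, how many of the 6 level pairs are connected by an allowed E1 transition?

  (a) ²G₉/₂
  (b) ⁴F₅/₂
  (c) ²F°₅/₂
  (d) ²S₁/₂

(a)–(b): forbidden (parity, ΔS, ΔJ).
(a)–(c): forbidden (ΔJ).
(a)–(d): forbidden (parity, ΔL, ΔJ).
(b)–(c): forbidden (ΔS).
(b)–(d): forbidden (parity, ΔS, ΔL, ΔJ).
(c)–(d): forbidden (ΔL, ΔJ).
Allowed pairs: 0 of 6.

0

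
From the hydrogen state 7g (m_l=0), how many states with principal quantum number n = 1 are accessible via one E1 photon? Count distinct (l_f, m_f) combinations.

0

E1 requires l_f ∈ {3, 5}, but neither lies in [0, 0], so no final state is reachable.
Total: 0.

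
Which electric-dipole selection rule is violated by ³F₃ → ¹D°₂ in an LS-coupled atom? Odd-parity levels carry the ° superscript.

the ΔS = 0 rule

ΔS = 0: S: 1 → 0 — ✗.
Parity must change: even → odd — ✓.
ΔJ = 0, ±1 (not J=0↔0): J: 3 → 2, ΔJ = -1 — ✓.
ΔL = 0, ±1 (not L=0↔0): L: 3 → 2, ΔL = -1 — ✓.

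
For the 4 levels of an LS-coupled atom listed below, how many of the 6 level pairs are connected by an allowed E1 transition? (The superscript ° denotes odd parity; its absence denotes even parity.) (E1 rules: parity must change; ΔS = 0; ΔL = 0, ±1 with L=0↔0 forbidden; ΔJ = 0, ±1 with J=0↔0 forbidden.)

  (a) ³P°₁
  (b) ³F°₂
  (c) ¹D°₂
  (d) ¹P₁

(a)–(b): forbidden (parity, ΔL).
(a)–(c): forbidden (parity, ΔS).
(a)–(d): forbidden (ΔS).
(b)–(c): forbidden (parity, ΔS).
(b)–(d): forbidden (ΔS, ΔL).
(c)–(d): allowed.
Allowed pairs: 1 of 6.

1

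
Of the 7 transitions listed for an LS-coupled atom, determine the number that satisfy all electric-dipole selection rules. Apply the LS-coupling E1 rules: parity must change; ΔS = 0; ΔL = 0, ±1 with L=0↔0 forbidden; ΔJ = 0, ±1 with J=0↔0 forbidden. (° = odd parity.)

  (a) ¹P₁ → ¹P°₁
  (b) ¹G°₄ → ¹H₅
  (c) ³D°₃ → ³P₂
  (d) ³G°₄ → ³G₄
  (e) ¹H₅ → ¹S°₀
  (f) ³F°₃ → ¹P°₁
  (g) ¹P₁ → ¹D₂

4

(a) allowed
(b) allowed
(c) allowed
(d) allowed
(e) forbidden (ΔL, ΔJ fail)
(f) forbidden (parity, ΔS, ΔL, ΔJ fail)
(g) forbidden (parity fails)
Total allowed: 4 of 7.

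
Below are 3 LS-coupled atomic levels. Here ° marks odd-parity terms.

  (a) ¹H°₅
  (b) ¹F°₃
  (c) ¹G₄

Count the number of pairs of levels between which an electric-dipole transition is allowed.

2

(a)–(b): forbidden (parity, ΔL, ΔJ).
(a)–(c): allowed.
(b)–(c): allowed.
Allowed pairs: 2 of 3.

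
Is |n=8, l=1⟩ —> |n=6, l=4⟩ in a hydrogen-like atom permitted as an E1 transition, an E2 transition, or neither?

neither

Δl = 4 − 1 = +3; l_i + l_f = 5.
E1 (Δl = ±1): not satisfied.
E2 (Δl = 0,±2, l_i+l_f ≥ 2): not satisfied.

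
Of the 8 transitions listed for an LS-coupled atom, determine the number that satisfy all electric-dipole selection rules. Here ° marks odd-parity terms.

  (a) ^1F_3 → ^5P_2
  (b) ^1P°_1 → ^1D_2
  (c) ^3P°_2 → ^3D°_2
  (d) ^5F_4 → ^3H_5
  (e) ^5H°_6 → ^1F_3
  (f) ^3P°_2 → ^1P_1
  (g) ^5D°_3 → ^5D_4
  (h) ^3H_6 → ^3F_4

2

(a) forbidden (parity, ΔS, ΔL fail)
(b) allowed
(c) forbidden (parity fails)
(d) forbidden (parity, ΔS, ΔL fail)
(e) forbidden (ΔS, ΔL, ΔJ fail)
(f) forbidden (ΔS fails)
(g) allowed
(h) forbidden (parity, ΔL, ΔJ fail)
Total allowed: 2 of 8.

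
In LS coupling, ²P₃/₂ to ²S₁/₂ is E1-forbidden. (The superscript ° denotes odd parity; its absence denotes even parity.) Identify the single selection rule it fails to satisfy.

Reading off the term symbols: S 1/2→1/2, L 1→0, J 3/2→1/2, parity even→even.
ΔL = 0, ±1 (not L=0↔0): L: 1 → 0, ΔL = -1 — passes.
ΔS = 0: S: 1/2 → 1/2 — passes.
Parity must change: even → even — fails.
ΔJ = 0, ±1 (not J=0↔0): J: 3/2 → 1/2, ΔJ = -1 — passes.

parity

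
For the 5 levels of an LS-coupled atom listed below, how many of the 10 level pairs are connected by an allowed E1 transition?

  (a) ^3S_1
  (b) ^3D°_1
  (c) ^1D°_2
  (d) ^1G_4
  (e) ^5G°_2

0

(a)–(b): forbidden (ΔL).
(a)–(c): forbidden (ΔS, ΔL).
(a)–(d): forbidden (parity, ΔS, ΔL, ΔJ).
(a)–(e): forbidden (ΔS, ΔL).
(b)–(c): forbidden (parity, ΔS).
(b)–(d): forbidden (ΔS, ΔL, ΔJ).
(b)–(e): forbidden (parity, ΔS, ΔL).
(c)–(d): forbidden (ΔL, ΔJ).
(c)–(e): forbidden (parity, ΔS, ΔL).
(d)–(e): forbidden (ΔS, ΔJ).
Allowed pairs: 0 of 10.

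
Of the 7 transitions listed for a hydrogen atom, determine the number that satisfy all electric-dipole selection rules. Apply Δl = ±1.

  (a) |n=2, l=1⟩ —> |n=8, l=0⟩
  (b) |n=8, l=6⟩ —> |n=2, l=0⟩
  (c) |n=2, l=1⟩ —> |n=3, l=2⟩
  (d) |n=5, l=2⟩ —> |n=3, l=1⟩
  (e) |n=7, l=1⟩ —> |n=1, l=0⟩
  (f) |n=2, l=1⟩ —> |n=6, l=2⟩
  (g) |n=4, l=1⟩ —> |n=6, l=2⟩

(a) allowed
(b) forbidden — Δl = -6 (E1 requires Δl = ±1)
(c) allowed
(d) allowed
(e) allowed
(f) allowed
(g) allowed
Total allowed: 6 of 7.

6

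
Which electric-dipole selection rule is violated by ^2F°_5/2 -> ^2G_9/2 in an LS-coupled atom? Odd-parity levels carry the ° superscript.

Parity must change: odd → even — passes.
ΔS = 0: S: 1/2 → 1/2 — passes.
ΔL = 0, ±1 (not L=0↔0): L: 3 → 4, ΔL = +1 — passes.
ΔJ = 0, ±1 (not J=0↔0): J: 5/2 → 9/2, ΔJ = +2 — fails.

the ΔJ = 0, ±1 rule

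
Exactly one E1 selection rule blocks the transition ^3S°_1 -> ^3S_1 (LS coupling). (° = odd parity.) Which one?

the L=0 ↔ L=0 exclusion

Reading off the term symbols: S 1→1, L 0→0, J 1→1, parity odd→even.
Parity must change: odd → even — satisfied.
ΔL = 0, ±1 (not L=0↔0): L: 0 → 0, ΔL = +0 — violated.
ΔJ = 0, ±1 (not J=0↔0): J: 1 → 1, ΔJ = +0 — satisfied.
ΔS = 0: S: 1 → 1 — satisfied.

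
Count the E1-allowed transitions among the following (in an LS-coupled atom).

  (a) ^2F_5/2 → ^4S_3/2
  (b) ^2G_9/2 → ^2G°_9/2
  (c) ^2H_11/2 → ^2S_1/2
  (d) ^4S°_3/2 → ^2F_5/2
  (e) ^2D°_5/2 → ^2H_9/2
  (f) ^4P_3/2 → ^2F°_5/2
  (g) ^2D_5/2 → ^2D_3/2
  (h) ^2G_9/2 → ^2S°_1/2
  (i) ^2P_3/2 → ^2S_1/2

1

(a) forbidden (parity, ΔS, ΔL fail)
(b) allowed
(c) forbidden (parity, ΔL, ΔJ fail)
(d) forbidden (ΔS, ΔL fail)
(e) forbidden (ΔL, ΔJ fail)
(f) forbidden (ΔS, ΔL fail)
(g) forbidden (parity fails)
(h) forbidden (ΔL, ΔJ fail)
(i) forbidden (parity fails)
Total allowed: 1 of 9.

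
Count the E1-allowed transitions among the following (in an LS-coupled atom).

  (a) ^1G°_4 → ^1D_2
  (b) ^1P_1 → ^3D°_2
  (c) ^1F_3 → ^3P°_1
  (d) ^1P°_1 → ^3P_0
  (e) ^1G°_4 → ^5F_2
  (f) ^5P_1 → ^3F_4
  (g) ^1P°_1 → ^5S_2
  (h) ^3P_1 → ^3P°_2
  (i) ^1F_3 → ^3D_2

(a) forbidden (ΔL, ΔJ fail)
(b) forbidden (ΔS fails)
(c) forbidden (ΔS, ΔL, ΔJ fail)
(d) forbidden (ΔS fails)
(e) forbidden (ΔS, ΔJ fail)
(f) forbidden (parity, ΔS, ΔL, ΔJ fail)
(g) forbidden (ΔS fails)
(h) allowed
(i) forbidden (parity, ΔS fail)
Total allowed: 1 of 9.

1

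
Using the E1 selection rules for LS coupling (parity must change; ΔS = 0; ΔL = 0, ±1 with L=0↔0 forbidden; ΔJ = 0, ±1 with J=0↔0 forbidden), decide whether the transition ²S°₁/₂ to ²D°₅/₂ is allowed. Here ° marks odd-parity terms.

Reading off the term symbols: S 1/2→1/2, L 0→2, J 1/2→5/2, parity odd→odd.
Parity must change: odd → odd — fails.
ΔS = 0: S: 1/2 → 1/2 — ok.
ΔL = 0, ±1 (not L=0↔0): L: 0 → 2, ΔL = +2 — fails.
ΔJ = 0, ±1 (not J=0↔0): J: 1/2 → 5/2, ΔJ = +2 — fails.
Rule(s) violated: parity, ΔL, ΔJ.

forbidden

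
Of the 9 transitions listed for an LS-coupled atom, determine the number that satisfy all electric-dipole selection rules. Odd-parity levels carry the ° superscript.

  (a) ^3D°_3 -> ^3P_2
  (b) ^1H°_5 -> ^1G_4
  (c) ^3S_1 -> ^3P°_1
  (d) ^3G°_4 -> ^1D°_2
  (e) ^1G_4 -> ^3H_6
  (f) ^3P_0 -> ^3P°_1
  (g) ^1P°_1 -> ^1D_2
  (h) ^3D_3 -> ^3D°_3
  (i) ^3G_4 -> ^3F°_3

7

(a) allowed
(b) allowed
(c) allowed
(d) forbidden (parity, ΔS, ΔL, ΔJ fail)
(e) forbidden (parity, ΔS, ΔJ fail)
(f) allowed
(g) allowed
(h) allowed
(i) allowed
Total allowed: 7 of 9.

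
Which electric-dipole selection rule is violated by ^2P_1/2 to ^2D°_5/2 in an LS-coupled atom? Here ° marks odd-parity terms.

ΔS = 0: S: 1/2 → 1/2 — ok.
ΔJ = 0, ±1 (not J=0↔0): J: 1/2 → 5/2, ΔJ = +2 — fails.
Parity must change: even → odd — ok.
ΔL = 0, ±1 (not L=0↔0): L: 1 → 2, ΔL = +1 — ok.

the ΔJ = 0, ±1 rule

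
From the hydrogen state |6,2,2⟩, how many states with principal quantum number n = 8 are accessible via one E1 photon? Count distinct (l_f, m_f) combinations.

4

E1 requires Δl = ±1, so l_f ∈ {1, 3}; with 0 ≤ l_f ≤ n_f−1 = 7, the allowed l_f values are {1, 3}.
For l_f = 1: m_f ∈ {m_i−1, m_i, m_i+1} ∩ [−1, 1] = {1} → 1 state.
For l_f = 3: m_f ∈ {m_i−1, m_i, m_i+1} ∩ [−3, 3] = {1, 2, 3} → 3 states.
Total: 4.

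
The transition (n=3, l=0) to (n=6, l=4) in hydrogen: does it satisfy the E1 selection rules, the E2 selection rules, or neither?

Δl = 4 − 0 = +4; l_i + l_f = 4.
E1 (Δl = ±1): not satisfied.
E2 (Δl = 0,±2, l_i+l_f ≥ 2): not satisfied.

neither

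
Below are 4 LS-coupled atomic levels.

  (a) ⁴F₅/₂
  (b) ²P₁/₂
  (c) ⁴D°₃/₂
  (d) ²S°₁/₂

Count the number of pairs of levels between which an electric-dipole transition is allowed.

(a)–(b): forbidden (parity, ΔS, ΔL, ΔJ).
(a)–(c): allowed.
(a)–(d): forbidden (ΔS, ΔL, ΔJ).
(b)–(c): forbidden (ΔS).
(b)–(d): allowed.
(c)–(d): forbidden (parity, ΔS, ΔL).
Allowed pairs: 2 of 6.

2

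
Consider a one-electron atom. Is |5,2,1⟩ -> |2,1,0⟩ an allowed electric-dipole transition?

allowed

l: 2 → 1 (Δl = -1). Δl = ±1 satisfied.
Δm_l = 0 − (1) = -1. E1 requires Δm_l = 0, ±1: satisfied.
All E1 selection rules are satisfied.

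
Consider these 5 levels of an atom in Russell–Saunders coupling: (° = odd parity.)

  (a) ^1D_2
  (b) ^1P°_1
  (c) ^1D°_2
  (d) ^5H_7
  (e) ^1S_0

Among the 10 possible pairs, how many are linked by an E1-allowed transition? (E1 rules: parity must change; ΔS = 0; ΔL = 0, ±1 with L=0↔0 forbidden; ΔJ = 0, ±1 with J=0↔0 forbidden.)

(a)–(b): allowed.
(a)–(c): allowed.
(a)–(d): forbidden (parity, ΔS, ΔL, ΔJ).
(a)–(e): forbidden (parity, ΔL, ΔJ).
(b)–(c): forbidden (parity).
(b)–(d): forbidden (ΔS, ΔL, ΔJ).
(b)–(e): allowed.
(c)–(d): forbidden (ΔS, ΔL, ΔJ).
(c)–(e): forbidden (ΔL, ΔJ).
(d)–(e): forbidden (parity, ΔS, ΔL, ΔJ).
Allowed pairs: 3 of 10.

3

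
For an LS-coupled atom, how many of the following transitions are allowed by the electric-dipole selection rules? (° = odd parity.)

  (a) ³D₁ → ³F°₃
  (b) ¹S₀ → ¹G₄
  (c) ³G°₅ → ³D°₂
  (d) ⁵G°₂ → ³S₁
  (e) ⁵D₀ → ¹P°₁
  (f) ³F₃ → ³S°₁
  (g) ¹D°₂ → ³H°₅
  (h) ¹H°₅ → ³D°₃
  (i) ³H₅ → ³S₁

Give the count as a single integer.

0

(a) forbidden (ΔJ fails)
(b) forbidden (parity, ΔL, ΔJ fail)
(c) forbidden (parity, ΔL, ΔJ fail)
(d) forbidden (ΔS, ΔL fail)
(e) forbidden (ΔS fails)
(f) forbidden (ΔL, ΔJ fail)
(g) forbidden (parity, ΔS, ΔL, ΔJ fail)
(h) forbidden (parity, ΔS, ΔL, ΔJ fail)
(i) forbidden (parity, ΔL, ΔJ fail)
Total allowed: 0 of 9.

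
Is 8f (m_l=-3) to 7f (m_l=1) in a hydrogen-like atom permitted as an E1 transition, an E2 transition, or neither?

neither

Δl = 3 − 3 = +0; l_i + l_f = 6.
Δm_l = +4.
E1 (Δl = ±1, |Δm_l| ≤ 1): not satisfied.
E2 (Δl = 0,±2, l_i+l_f ≥ 2, |Δm_l| ≤ 2): not satisfied.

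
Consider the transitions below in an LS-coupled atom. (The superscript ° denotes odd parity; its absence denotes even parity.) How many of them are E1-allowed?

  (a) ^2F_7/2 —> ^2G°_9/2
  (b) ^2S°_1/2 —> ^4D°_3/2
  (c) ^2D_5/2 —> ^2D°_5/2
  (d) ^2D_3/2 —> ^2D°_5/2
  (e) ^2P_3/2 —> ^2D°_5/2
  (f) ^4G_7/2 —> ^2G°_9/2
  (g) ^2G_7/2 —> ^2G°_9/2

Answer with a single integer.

(a) allowed
(b) forbidden (parity, ΔS, ΔL fail)
(c) allowed
(d) allowed
(e) allowed
(f) forbidden (ΔS fails)
(g) allowed
Total allowed: 5 of 7.

5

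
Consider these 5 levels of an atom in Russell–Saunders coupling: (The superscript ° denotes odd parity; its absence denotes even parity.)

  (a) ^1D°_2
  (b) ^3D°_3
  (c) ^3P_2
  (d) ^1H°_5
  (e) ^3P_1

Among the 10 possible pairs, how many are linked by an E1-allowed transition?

(a)–(b): forbidden (parity, ΔS).
(a)–(c): forbidden (ΔS).
(a)–(d): forbidden (parity, ΔL, ΔJ).
(a)–(e): forbidden (ΔS).
(b)–(c): allowed.
(b)–(d): forbidden (parity, ΔS, ΔL, ΔJ).
(b)–(e): forbidden (ΔJ).
(c)–(d): forbidden (ΔS, ΔL, ΔJ).
(c)–(e): forbidden (parity).
(d)–(e): forbidden (ΔS, ΔL, ΔJ).
Allowed pairs: 1 of 10.

1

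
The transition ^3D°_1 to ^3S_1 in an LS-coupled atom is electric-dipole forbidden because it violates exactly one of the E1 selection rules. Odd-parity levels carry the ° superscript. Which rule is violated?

Reading off the term symbols: S 1→1, L 2→0, J 1→1, parity odd→even.
ΔS = 0: S: 1 → 1 — passes.
Parity must change: odd → even — passes.
ΔJ = 0, ±1 (not J=0↔0): J: 1 → 1, ΔJ = +0 — passes.
ΔL = 0, ±1 (not L=0↔0): L: 2 → 0, ΔL = -2 — fails.

the ΔL = 0, ±1 rule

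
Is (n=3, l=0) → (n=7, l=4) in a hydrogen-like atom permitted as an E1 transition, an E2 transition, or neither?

neither

Δl = 4 − 0 = +4; l_i + l_f = 4.
E1 (Δl = ±1): not satisfied.
E2 (Δl = 0,±2, l_i+l_f ≥ 2): not satisfied.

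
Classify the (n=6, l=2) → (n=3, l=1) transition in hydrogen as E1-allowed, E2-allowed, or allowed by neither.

Δl = 1 − 2 = -1; l_i + l_f = 3.
E1 (Δl = ±1): satisfied.
E2 (Δl = 0,±2, l_i+l_f ≥ 2): not satisfied.

E1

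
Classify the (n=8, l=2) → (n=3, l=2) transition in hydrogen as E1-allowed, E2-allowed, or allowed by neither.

Δl = 2 − 2 = +0; l_i + l_f = 4.
E1 (Δl = ±1): not satisfied.
E2 (Δl = 0,±2, l_i+l_f ≥ 2): satisfied.

E2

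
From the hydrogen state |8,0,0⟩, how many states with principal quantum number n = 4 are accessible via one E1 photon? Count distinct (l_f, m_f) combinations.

E1 requires Δl = ±1, so l_f ∈ {-1, 1}; with 0 ≤ l_f ≤ n_f−1 = 3, the allowed l_f values are {1}.
For l_f = 1: m_f ∈ {m_i−1, m_i, m_i+1} ∩ [−1, 1] = {-1, 0, 1} → 3 states.
Total: 3.

3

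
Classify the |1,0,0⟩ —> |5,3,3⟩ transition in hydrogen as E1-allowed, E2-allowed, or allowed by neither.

Δl = 3 − 0 = +3; l_i + l_f = 3.
Δm_l = +3.
E1 (Δl = ±1, |Δm_l| ≤ 1): not satisfied.
E2 (Δl = 0,±2, l_i+l_f ≥ 2, |Δm_l| ≤ 2): not satisfied.

neither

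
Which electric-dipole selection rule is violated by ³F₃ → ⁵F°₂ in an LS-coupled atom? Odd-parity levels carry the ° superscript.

Initial level: S=1, L=3, J=3, parity even. Final level: S=2, L=3, J=2, parity odd.
Parity must change: even → odd — satisfied.
ΔS = 0: S: 1 → 2 — violated.
ΔL = 0, ±1 (not L=0↔0): L: 3 → 3, ΔL = +0 — satisfied.
ΔJ = 0, ±1 (not J=0↔0): J: 3 → 2, ΔJ = -1 — satisfied.

the ΔS = 0 rule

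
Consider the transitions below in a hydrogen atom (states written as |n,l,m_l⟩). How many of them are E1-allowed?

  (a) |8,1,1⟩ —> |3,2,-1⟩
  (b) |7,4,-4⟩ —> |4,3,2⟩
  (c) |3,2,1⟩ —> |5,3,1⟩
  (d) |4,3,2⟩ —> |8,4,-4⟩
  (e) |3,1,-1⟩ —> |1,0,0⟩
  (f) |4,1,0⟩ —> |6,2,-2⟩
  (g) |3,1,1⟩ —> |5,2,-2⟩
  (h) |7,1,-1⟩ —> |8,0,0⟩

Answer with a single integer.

(a) forbidden — Δm_l = -2 (E1 requires Δm_l = 0, ±1)
(b) forbidden — Δm_l = +6 (E1 requires Δm_l = 0, ±1)
(c) allowed
(d) forbidden — Δm_l = -6 (E1 requires Δm_l = 0, ±1)
(e) allowed
(f) forbidden — Δm_l = -2 (E1 requires Δm_l = 0, ±1)
(g) forbidden — Δm_l = -3 (E1 requires Δm_l = 0, ±1)
(h) allowed
Total allowed: 3 of 8.

3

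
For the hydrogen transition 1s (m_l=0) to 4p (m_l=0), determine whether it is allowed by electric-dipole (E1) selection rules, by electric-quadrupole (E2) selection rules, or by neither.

Δl = 1 − 0 = +1; l_i + l_f = 1.
Δm_l = +0.
E1 (Δl = ±1, |Δm_l| ≤ 1): satisfied.
E2 (Δl = 0,±2, l_i+l_f ≥ 2, |Δm_l| ≤ 2): not satisfied.

E1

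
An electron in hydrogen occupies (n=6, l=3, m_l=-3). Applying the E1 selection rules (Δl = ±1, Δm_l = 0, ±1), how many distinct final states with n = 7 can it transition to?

E1 requires Δl = ±1, so l_f ∈ {2, 4}; with 0 ≤ l_f ≤ n_f−1 = 6, the allowed l_f values are {2, 4}.
For l_f = 2: m_f ∈ {m_i−1, m_i, m_i+1} ∩ [−2, 2] = {-2} → 1 state.
For l_f = 4: m_f ∈ {m_i−1, m_i, m_i+1} ∩ [−4, 4] = {-4, -3, -2} → 3 states.
Total: 4.

4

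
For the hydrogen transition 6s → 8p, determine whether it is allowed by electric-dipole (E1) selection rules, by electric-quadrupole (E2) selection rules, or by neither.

Δl = 1 − 0 = +1; l_i + l_f = 1.
E1 (Δl = ±1): satisfied.
E2 (Δl = 0,±2, l_i+l_f ≥ 2): not satisfied.

E1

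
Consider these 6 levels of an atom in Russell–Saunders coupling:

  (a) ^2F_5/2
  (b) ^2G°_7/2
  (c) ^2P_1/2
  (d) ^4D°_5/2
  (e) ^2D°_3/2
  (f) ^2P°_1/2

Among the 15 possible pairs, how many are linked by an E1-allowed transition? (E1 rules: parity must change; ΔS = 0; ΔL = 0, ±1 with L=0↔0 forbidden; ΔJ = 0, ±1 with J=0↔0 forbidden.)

(a)–(b): allowed.
(a)–(c): forbidden (parity, ΔL, ΔJ).
(a)–(d): forbidden (ΔS).
(a)–(e): allowed.
(a)–(f): forbidden (ΔL, ΔJ).
(b)–(c): forbidden (ΔL, ΔJ).
(b)–(d): forbidden (parity, ΔS, ΔL).
(b)–(e): forbidden (parity, ΔL, ΔJ).
(b)–(f): forbidden (parity, ΔL, ΔJ).
(c)–(d): forbidden (ΔS, ΔJ).
(c)–(e): allowed.
(c)–(f): allowed.
(d)–(e): forbidden (parity, ΔS).
(d)–(f): forbidden (parity, ΔS, ΔJ).
(e)–(f): forbidden (parity).
Allowed pairs: 4 of 15.

4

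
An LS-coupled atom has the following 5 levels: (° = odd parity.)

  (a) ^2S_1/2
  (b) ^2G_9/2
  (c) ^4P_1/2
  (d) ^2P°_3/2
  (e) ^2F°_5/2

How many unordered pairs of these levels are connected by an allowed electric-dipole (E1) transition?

(a)–(b): forbidden (parity, ΔL, ΔJ).
(a)–(c): forbidden (parity, ΔS).
(a)–(d): allowed.
(a)–(e): forbidden (ΔL, ΔJ).
(b)–(c): forbidden (parity, ΔS, ΔL, ΔJ).
(b)–(d): forbidden (ΔL, ΔJ).
(b)–(e): forbidden (ΔJ).
(c)–(d): forbidden (ΔS).
(c)–(e): forbidden (ΔS, ΔL, ΔJ).
(d)–(e): forbidden (parity, ΔL).
Allowed pairs: 1 of 10.

1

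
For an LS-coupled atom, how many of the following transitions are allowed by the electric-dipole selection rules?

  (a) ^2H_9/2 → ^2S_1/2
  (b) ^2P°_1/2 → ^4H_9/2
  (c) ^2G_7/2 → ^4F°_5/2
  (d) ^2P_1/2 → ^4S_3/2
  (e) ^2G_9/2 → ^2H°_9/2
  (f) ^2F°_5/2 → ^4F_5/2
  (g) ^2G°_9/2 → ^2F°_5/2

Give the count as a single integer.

(a) forbidden (parity, ΔL, ΔJ fail)
(b) forbidden (ΔS, ΔL, ΔJ fail)
(c) forbidden (ΔS fails)
(d) forbidden (parity, ΔS fail)
(e) allowed
(f) forbidden (ΔS fails)
(g) forbidden (parity, ΔJ fail)
Total allowed: 1 of 7.

1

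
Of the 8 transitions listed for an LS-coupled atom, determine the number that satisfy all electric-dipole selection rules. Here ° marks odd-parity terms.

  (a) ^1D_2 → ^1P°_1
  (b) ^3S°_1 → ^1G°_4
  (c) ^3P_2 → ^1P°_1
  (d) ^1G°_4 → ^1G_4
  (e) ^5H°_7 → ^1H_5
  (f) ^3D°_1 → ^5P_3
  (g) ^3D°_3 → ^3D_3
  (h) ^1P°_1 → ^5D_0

(a) allowed
(b) forbidden (parity, ΔS, ΔL, ΔJ fail)
(c) forbidden (ΔS fails)
(d) allowed
(e) forbidden (ΔS, ΔJ fail)
(f) forbidden (ΔS, ΔJ fail)
(g) allowed
(h) forbidden (ΔS fails)
Total allowed: 3 of 8.

3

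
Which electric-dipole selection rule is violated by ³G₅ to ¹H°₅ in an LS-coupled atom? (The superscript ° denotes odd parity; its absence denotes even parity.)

the ΔS = 0 rule

Initial level: S=1, L=4, J=5, parity even. Final level: S=0, L=5, J=5, parity odd.
Parity must change: even → odd — ✓.
ΔS = 0: S: 1 → 0 — ✗.
ΔL = 0, ±1 (not L=0↔0): L: 4 → 5, ΔL = +1 — ✓.
ΔJ = 0, ±1 (not J=0↔0): J: 5 → 5, ΔJ = +0 — ✓.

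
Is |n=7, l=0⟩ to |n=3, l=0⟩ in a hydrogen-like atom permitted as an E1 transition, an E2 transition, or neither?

Δl = 0 − 0 = +0; l_i + l_f = 0.
E1 (Δl = ±1): not satisfied.
E2 (Δl = 0,±2, l_i+l_f ≥ 2): not satisfied.

neither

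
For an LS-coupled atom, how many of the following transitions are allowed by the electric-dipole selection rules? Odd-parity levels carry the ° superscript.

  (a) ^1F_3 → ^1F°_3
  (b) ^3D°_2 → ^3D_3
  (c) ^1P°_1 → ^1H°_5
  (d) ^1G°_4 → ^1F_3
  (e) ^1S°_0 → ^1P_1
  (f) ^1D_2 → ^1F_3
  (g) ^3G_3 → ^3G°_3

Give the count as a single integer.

5

(a) allowed
(b) allowed
(c) forbidden (parity, ΔL, ΔJ fail)
(d) allowed
(e) allowed
(f) forbidden (parity fails)
(g) allowed
Total allowed: 5 of 7.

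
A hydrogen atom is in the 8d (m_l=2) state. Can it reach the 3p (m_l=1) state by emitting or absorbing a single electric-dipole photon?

allowed

l: 2 → 1 (Δl = -1). Δl = ±1 satisfied.
Δm_l = 1 − (2) = -1. E1 requires Δm_l = 0, ±1: satisfied.
All E1 selection rules are satisfied.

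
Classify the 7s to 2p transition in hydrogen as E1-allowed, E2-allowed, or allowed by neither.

Δl = 1 − 0 = +1; l_i + l_f = 1.
E1 (Δl = ±1): satisfied.
E2 (Δl = 0,±2, l_i+l_f ≥ 2): not satisfied.

E1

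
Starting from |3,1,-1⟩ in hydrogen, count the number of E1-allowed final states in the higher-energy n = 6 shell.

E1 requires Δl = ±1, so l_f ∈ {0, 2}; with 0 ≤ l_f ≤ n_f−1 = 5, the allowed l_f values are {0, 2}.
For l_f = 0: m_f ∈ {m_i−1, m_i, m_i+1} ∩ [−0, 0] = {0} → 1 state.
For l_f = 2: m_f ∈ {m_i−1, m_i, m_i+1} ∩ [−2, 2] = {-2, -1, 0} → 3 states.
Total: 4.

4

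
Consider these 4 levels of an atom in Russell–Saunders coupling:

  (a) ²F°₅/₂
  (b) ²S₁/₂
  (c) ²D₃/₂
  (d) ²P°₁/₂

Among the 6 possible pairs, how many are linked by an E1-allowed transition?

(a)–(b): forbidden (ΔL, ΔJ).
(a)–(c): allowed.
(a)–(d): forbidden (parity, ΔL, ΔJ).
(b)–(c): forbidden (parity, ΔL).
(b)–(d): allowed.
(c)–(d): allowed.
Allowed pairs: 3 of 6.

3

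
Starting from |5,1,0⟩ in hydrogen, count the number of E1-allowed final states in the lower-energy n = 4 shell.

4

E1 requires Δl = ±1, so l_f ∈ {0, 2}; with 0 ≤ l_f ≤ n_f−1 = 3, the allowed l_f values are {0, 2}.
For l_f = 0: m_f ∈ {m_i−1, m_i, m_i+1} ∩ [−0, 0] = {0} → 1 state.
For l_f = 2: m_f ∈ {m_i−1, m_i, m_i+1} ∩ [−2, 2] = {-1, 0, 1} → 3 states.
Total: 4.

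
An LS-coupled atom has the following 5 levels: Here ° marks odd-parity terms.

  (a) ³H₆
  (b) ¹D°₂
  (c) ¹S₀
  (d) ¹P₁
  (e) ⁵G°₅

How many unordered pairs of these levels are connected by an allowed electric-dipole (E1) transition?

(a)–(b): forbidden (ΔS, ΔL, ΔJ).
(a)–(c): forbidden (parity, ΔS, ΔL, ΔJ).
(a)–(d): forbidden (parity, ΔS, ΔL, ΔJ).
(a)–(e): forbidden (ΔS).
(b)–(c): forbidden (ΔL, ΔJ).
(b)–(d): allowed.
(b)–(e): forbidden (parity, ΔS, ΔL, ΔJ).
(c)–(d): forbidden (parity).
(c)–(e): forbidden (ΔS, ΔL, ΔJ).
(d)–(e): forbidden (ΔS, ΔL, ΔJ).
Allowed pairs: 1 of 10.

1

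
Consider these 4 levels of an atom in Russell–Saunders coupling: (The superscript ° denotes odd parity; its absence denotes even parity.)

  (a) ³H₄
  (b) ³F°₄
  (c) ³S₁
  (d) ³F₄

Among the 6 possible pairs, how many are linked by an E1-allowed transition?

(a)–(b): forbidden (ΔL).
(a)–(c): forbidden (parity, ΔL, ΔJ).
(a)–(d): forbidden (parity, ΔL).
(b)–(c): forbidden (ΔL, ΔJ).
(b)–(d): allowed.
(c)–(d): forbidden (parity, ΔL, ΔJ).
Allowed pairs: 1 of 6.

1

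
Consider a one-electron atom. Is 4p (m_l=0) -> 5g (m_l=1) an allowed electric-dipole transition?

forbidden

Initial l = 1, final l = 4, so Δl = +3. E1 requires Δl = ±1: fails.
Δm_l = 1 − (0) = +1. E1 requires Δm_l = 0, ±1: passes.
The transition is electric-dipole forbidden.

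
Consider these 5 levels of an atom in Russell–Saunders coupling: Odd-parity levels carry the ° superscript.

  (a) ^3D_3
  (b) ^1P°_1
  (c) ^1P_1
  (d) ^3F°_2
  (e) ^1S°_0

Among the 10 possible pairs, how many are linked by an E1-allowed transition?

3

(a)–(b): forbidden (ΔS, ΔJ).
(a)–(c): forbidden (parity, ΔS, ΔJ).
(a)–(d): allowed.
(a)–(e): forbidden (ΔS, ΔL, ΔJ).
(b)–(c): allowed.
(b)–(d): forbidden (parity, ΔS, ΔL).
(b)–(e): forbidden (parity).
(c)–(d): forbidden (ΔS, ΔL).
(c)–(e): allowed.
(d)–(e): forbidden (parity, ΔS, ΔL, ΔJ).
Allowed pairs: 3 of 10.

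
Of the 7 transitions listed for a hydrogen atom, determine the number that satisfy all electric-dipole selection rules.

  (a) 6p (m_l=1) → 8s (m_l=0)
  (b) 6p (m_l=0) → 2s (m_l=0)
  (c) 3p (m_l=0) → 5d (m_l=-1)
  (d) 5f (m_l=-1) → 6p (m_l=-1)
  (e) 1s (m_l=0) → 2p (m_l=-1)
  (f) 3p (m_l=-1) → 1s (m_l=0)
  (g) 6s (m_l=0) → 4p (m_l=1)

6

(a) allowed
(b) allowed
(c) allowed
(d) forbidden — Δl = -2 (E1 requires Δl = ±1)
(e) allowed
(f) allowed
(g) allowed
Total allowed: 6 of 7.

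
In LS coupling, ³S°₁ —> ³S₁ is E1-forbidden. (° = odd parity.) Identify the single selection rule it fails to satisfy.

the L=0 ↔ L=0 exclusion

Initial level: S=1, L=0, J=1, parity odd. Final level: S=1, L=0, J=1, parity even.
Parity must change: odd → even — ok.
ΔS = 0: S: 1 → 1 — ok.
ΔL = 0, ±1 (not L=0↔0): L: 0 → 0, ΔL = +0 — fails.
ΔJ = 0, ±1 (not J=0↔0): J: 1 → 1, ΔJ = +0 — ok.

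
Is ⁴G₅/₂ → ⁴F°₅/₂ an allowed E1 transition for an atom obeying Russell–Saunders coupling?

Initial level: S=3/2, L=4, J=5/2, parity even. Final level: S=3/2, L=3, J=5/2, parity odd.
Parity must change: even → odd — passes.
ΔS = 0: S: 3/2 → 3/2 — passes.
ΔL = 0, ±1 (not L=0↔0): L: 4 → 3, ΔL = -1 — passes.
ΔJ = 0, ±1 (not J=0↔0): J: 5/2 → 5/2, ΔJ = +0 — passes.
All four E1 rules are satisfied.

allowed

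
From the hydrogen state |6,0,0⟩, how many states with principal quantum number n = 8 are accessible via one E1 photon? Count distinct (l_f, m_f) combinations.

E1 requires Δl = ±1, so l_f ∈ {-1, 1}; with 0 ≤ l_f ≤ n_f−1 = 7, the allowed l_f values are {1}.
For l_f = 1: m_f ∈ {m_i−1, m_i, m_i+1} ∩ [−1, 1] = {-1, 0, 1} → 3 states.
Total: 3.

3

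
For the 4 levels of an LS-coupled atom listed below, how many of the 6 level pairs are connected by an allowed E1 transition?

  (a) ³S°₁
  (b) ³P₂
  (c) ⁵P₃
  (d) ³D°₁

(a)–(b): allowed.
(a)–(c): forbidden (ΔS, ΔJ).
(a)–(d): forbidden (parity, ΔL).
(b)–(c): forbidden (parity, ΔS).
(b)–(d): allowed.
(c)–(d): forbidden (ΔS, ΔJ).
Allowed pairs: 2 of 6.

2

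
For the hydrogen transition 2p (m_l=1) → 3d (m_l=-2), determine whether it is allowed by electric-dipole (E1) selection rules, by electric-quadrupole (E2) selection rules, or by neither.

Δl = 2 − 1 = +1; l_i + l_f = 3.
Δm_l = -3.
E1 (Δl = ±1, |Δm_l| ≤ 1): not satisfied.
E2 (Δl = 0,±2, l_i+l_f ≥ 2, |Δm_l| ≤ 2): not satisfied.

neither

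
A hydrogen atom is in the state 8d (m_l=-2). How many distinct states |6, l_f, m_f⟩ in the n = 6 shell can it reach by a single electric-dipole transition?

E1 requires Δl = ±1, so l_f ∈ {1, 3}; with 0 ≤ l_f ≤ n_f−1 = 5, the allowed l_f values are {1, 3}.
For l_f = 1: m_f ∈ {m_i−1, m_i, m_i+1} ∩ [−1, 1] = {-1} → 1 state.
For l_f = 3: m_f ∈ {m_i−1, m_i, m_i+1} ∩ [−3, 3] = {-3, -2, -1} → 3 states.
Total: 4.

4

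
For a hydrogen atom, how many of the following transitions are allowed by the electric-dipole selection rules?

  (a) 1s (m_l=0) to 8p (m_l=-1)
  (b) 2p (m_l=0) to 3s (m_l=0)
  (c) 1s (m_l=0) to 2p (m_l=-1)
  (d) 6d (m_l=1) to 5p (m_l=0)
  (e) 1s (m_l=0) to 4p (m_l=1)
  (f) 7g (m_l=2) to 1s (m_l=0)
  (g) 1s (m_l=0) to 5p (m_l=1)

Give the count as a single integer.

(a) allowed
(b) allowed
(c) allowed
(d) allowed
(e) allowed
(f) forbidden — Δl = -4 (E1 requires Δl = ±1); Δm_l = -2 (E1 requires Δm_l = 0, ±1)
(g) allowed
Total allowed: 6 of 7.

6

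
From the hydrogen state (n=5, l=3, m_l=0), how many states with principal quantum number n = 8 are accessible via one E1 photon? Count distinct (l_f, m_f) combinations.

E1 requires Δl = ±1, so l_f ∈ {2, 4}; with 0 ≤ l_f ≤ n_f−1 = 7, the allowed l_f values are {2, 4}.
For l_f = 2: m_f ∈ {m_i−1, m_i, m_i+1} ∩ [−2, 2] = {-1, 0, 1} → 3 states.
For l_f = 4: m_f ∈ {m_i−1, m_i, m_i+1} ∩ [−4, 4] = {-1, 0, 1} → 3 states.
Total: 6.

6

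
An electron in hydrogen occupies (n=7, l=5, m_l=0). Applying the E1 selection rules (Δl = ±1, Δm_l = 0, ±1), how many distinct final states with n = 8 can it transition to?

6

E1 requires Δl = ±1, so l_f ∈ {4, 6}; with 0 ≤ l_f ≤ n_f−1 = 7, the allowed l_f values are {4, 6}.
For l_f = 4: m_f ∈ {m_i−1, m_i, m_i+1} ∩ [−4, 4] = {-1, 0, 1} → 3 states.
For l_f = 6: m_f ∈ {m_i−1, m_i, m_i+1} ∩ [−6, 6] = {-1, 0, 1} → 3 states.
Total: 6.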